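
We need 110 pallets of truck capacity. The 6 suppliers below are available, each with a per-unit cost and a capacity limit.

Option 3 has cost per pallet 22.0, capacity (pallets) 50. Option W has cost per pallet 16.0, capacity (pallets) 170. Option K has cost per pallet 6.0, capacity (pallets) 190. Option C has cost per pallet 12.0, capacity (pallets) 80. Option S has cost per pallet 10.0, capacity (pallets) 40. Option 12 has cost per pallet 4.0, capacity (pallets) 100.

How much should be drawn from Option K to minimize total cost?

10

Cheapest first:
Take 100 from Option 12 at 4.0 ; need 10 more.
Take 10 from Option K at 6.0 to finish.
Option S, Option C, Option W, Option 3: unused.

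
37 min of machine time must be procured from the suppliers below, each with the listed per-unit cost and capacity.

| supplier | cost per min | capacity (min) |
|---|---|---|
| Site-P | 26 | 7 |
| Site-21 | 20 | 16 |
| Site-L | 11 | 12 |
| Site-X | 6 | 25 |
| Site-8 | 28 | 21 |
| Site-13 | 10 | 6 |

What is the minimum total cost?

Use suppliers in increasing cost order.
Site-X (6): use full 25 → 12 min to go.
Site-13 (10): use full 6 → 6 min to go.
Take 6 from Site-L at 11 to finish.
Site-21, Site-P, Site-8: unused.
Cost = 25×6 + 6×10 + 6×11 = 276.

276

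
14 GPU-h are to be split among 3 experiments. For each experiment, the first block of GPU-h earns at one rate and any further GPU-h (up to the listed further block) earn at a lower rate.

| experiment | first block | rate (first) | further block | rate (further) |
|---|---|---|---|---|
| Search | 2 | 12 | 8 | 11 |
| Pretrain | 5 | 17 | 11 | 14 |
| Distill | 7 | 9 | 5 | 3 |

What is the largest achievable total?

Treat each block as its own option and order by rate: Pretrain/tier1 17 > Pretrain/tier2 14 > Search/tier1 12 > Search/tier2 11 > Distill/tier1 9 > Distill/tier2 3.
Fill Pretrain tier1 block (5 at 17) — 9 left.
Pretrain/tier2: +9 of 11 at 14; pool empty.
Total = 17×5 + 14×9 = 211.

211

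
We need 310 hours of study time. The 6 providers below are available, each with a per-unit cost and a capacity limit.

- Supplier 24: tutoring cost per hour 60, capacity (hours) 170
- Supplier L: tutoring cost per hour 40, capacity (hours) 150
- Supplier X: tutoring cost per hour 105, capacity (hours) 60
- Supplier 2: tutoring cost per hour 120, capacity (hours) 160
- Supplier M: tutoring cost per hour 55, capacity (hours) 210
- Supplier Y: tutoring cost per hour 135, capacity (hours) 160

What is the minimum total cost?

14800

Use providers in increasing cost order.
Supplier L (40): use full 150 ; 160 hours to go.
Supplier M (55): take the remaining 160 ; done.
Supplier 24, Supplier X, Supplier 2, Supplier Y: unused.
Cost = 150×40 + 160×55 = 14800.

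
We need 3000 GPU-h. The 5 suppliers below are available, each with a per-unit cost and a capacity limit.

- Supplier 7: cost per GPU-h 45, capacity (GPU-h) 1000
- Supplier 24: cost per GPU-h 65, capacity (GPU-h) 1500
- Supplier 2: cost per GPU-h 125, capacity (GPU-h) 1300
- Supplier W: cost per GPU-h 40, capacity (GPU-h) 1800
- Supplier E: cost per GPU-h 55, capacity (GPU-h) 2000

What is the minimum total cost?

Use suppliers in increasing cost order.
Supplier W at 40: take all 1800 GPU-h ; 1200 still needed.
Supplier 7 (45): use full 1000 ; 200 GPU-h to go.
Supplier E (55): take the remaining 200 ; done.
Supplier 24, Supplier 2: unused.
Cost = 1800×40 + 1000×45 + 200×55 = 128000.

128000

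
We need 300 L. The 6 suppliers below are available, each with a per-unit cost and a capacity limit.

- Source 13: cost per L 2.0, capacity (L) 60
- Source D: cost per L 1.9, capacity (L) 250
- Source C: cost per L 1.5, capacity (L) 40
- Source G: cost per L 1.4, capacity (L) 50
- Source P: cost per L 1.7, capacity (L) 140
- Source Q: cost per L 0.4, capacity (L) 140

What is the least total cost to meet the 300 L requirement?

Cheapest first:
Take 140 from Source Q at 0.4 → need 160 more.
Take 50 from Source G at 1.4 → need 110 more.
Source C at 1.5: take all 40 L → 70 still needed.
Source P at 1.7: take 70 of its 140 → requirement met.
Source D, Source 13: unused.
Cost = 140×0.4 + 50×1.4 + 40×1.5 + 70×1.7 = 305.

305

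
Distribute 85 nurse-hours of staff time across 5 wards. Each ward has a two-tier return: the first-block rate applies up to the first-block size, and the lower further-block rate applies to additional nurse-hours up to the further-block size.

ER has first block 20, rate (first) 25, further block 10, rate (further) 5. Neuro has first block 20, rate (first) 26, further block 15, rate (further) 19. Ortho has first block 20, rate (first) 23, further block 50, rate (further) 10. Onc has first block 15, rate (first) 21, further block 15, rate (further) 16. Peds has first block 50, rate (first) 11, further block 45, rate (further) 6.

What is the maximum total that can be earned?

Rank every tier by rate: Neuro/tier1 26 > ER/tier1 25 > Ortho/tier1 23 > Onc/tier1 21 > Neuro/tier2 19 > Onc/tier2 16 > Peds/tier1 11 > Ortho/tier2 10 > Peds/tier2 6 > ER/tier2 5.
Neuro/tier1 (26): +20 — 65 left.
ER/tier1 (25): +20 — 45 left.
Fill Ortho tier1 block (20 at 23) — 25 left.
Fill Onc tier1 block (15 at 21) — 10 left.
Neuro tier2 at 19: only 10 left, fill 10.
Total = 26×20 + 25×20 + 23×20 + 21×15 + 19×10 = 1985.

1985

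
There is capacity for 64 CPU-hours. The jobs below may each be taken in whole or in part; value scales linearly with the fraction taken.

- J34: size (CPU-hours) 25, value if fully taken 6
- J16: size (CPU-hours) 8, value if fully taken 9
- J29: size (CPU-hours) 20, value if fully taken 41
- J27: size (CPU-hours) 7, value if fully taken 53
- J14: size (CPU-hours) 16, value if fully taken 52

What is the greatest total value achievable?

Sort by value density: J27 53/7≈7.57, J14 52/16≈3.25, J29 41/20≈2.05, J16 9/8≈1.12, J34 6/25≈0.24.
All 7 CPU-hours of J27 fit (value 53) ; 57 remain.
Take all of J14 (16 CPU-hours, value 52) ; 41 CPU-hours left.
Take all of J29 (20 CPU-hours, value 41) ; 21 CPU-hours left.
J16: take in full, 8 CPU-hours for value 9 ; 13 left.
Only 13 CPU-hours remain; take 13/25 of J34 for value 6×13/25 = 3.12.
Total value = 158.12.

158.12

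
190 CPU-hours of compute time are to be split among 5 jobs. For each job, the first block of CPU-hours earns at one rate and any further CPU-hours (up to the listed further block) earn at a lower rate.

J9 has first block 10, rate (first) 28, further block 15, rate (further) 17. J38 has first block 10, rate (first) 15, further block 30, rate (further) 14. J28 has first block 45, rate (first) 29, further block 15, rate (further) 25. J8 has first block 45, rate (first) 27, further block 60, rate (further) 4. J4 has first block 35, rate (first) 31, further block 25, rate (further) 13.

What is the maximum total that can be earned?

4875

Order all 10 blocks by rate: J4/first 31 > J28/first 29 > J9/first 28 > J8/first 27 > J28/second 25 > J9/second 17 > J38/first 15 > J38/second 14 > J4/second 13 > J8/second 4.
J4 first at 31: fill all 35 → 155 left.
J28/first (29): +45 → 110 left.
J9/first (28): +10 → 100 left.
J8/first (27): +45 → 55 left.
J28 second at 25: fill all 15 → 40 left.
J9/second (17): +15 → 25 left.
J38/first (15): +10 → 15 left.
J38/second: +15 of 30 at 14; pool empty.
Total = 31×35 + 29×45 + 28×10 + 27×45 + 25×15 + 17×15 + 15×10 + 14×15 = 4875.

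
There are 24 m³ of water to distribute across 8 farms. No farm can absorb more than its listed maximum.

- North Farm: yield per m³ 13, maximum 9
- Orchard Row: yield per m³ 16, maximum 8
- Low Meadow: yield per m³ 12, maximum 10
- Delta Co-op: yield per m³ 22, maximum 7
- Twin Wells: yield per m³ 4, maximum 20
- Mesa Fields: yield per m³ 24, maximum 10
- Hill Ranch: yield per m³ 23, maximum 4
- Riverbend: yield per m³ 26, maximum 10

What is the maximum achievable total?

592

Highest yield per m³ first: Riverbend 26 > Mesa Fields 24 > Hill Ranch 23 > Delta Co-op 22 > Orchard Row 16 > North Farm 13 > Low Meadow 12 > Twin Wells 4.
Riverbend takes 10 to reach its cap of 10 → 14 left.
Mesa Fields takes 10 to reach its cap of 10 → 4 left.
Hill Ranch takes 4 to reach its cap of 4 → 0 left.
Total = 24×10 + 23×4 + 26×10 = 592.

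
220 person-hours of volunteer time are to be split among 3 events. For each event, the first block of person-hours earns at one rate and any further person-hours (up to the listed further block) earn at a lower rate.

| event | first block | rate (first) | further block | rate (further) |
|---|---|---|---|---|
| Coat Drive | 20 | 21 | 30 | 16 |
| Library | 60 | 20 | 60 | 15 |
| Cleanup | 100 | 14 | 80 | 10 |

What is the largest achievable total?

3700

Rank every tier by rate: Coat Drive/first 21 > Library/first 20 > Coat Drive/second 16 > Library/second 15 > Cleanup/first 14 > Cleanup/second 10.
Fill Coat Drive first block (20 at 21) → 200 left.
Library first at 20: fill all 60 → 140 left.
Fill Coat Drive second block (30 at 16) → 110 left.
Library/second (15): +60 → 50 left.
Cleanup/first: +50 of 100 at 14; pool empty.
Total = 21×20 + 20×60 + 16×30 + 15×60 + 14×50 = 3700.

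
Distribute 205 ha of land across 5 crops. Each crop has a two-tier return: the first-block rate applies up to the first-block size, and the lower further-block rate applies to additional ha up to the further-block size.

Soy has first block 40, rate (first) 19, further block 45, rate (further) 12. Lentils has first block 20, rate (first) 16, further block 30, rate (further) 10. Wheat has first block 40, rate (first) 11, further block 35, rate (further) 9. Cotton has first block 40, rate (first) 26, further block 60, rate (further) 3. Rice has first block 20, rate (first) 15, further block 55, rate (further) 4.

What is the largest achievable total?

Treat each block as its own option and order by rate: Cotton/first 26 > Soy/first 19 > Lentils/first 16 > Rice/first 15 > Soy/second 12 > Wheat/first 11 > Lentils/second 10 > Wheat/second 9 > Rice/second 4 > Cotton/second 3.
Cotton/first (26): +40 — 165 left.
Soy/first (19): +40 — 125 left.
Fill Lentils first block (20 at 16) — 105 left.
Rice first at 15: fill all 20 — 85 left.
Soy/second (12): +45 — 40 left.
Wheat first at 11: fill all 40 — 0 left.
Total = 26×40 + 19×40 + 16×20 + 15×20 + 12×45 + 11×40 = 3400.

3400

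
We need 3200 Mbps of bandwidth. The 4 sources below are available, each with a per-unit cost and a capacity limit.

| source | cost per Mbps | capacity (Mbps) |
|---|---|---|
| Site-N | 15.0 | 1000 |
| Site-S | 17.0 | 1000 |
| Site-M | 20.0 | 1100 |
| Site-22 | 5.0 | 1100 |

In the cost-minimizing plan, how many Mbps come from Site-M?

100

Use sources in increasing cost order.
Site-22 at 5.0: take all 1100 Mbps — 2100 still needed.
Site-N at 15.0: take all 1000 Mbps — 1100 still needed.
Site-S at 17.0: take all 1000 Mbps — 100 still needed.
Take 100 from Site-M at 20.0 to finish.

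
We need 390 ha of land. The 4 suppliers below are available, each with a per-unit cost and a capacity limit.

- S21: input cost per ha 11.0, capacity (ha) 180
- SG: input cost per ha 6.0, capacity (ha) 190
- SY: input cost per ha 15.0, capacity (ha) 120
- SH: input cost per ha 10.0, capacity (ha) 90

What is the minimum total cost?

3250

Use suppliers in increasing cost order.
Take 190 from SG at 6.0 → need 200 more.
Take 90 from SH at 10.0 → need 110 more.
S21 at 11.0: take 110 of its 180 → requirement met.
SY: unused.
Cost = 190×6.0 + 90×10.0 + 110×11.0 = 3250.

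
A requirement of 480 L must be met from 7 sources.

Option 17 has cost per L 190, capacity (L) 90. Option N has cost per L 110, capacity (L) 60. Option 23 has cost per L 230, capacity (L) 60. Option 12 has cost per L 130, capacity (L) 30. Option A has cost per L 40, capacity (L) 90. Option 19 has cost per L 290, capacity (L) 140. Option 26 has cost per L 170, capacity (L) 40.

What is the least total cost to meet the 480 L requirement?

83700

Fill from the cheapest source first.
Take 90 from Option A at 40 — need 390 more.
Option N (110): use full 60 — 330 L to go.
Option 12 at 130: take all 30 L — 300 still needed.
Option 26 at 170: take all 40 L — 260 still needed.
Option 17 (190): use full 90 — 170 L to go.
Take 60 from Option 23 at 230 — need 110 more.
Option 19 (290): take the remaining 110 — done.
Cost = 90×40 + 60×110 + 30×130 + 40×170 + 90×190 + 60×230 + 110×290 = 83700.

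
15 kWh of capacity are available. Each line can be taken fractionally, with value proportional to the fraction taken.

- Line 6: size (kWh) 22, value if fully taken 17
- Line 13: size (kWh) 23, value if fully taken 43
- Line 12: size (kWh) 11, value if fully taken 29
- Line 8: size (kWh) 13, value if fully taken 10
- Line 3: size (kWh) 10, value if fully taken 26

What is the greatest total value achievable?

39.4

Best value per unit of size first: Line 12 29/11≈2.64, Line 3 26/10≈2.6, Line 13 43/23≈1.87, Line 6 17/22≈0.773, Line 8 10/13≈0.769.
Line 12: take in full, 11 kWh for value 29 ; 4 left.
Fill the last 4 kWh with part of Line 3: 4/10 of it earns 10.4.
Total value = 39.4.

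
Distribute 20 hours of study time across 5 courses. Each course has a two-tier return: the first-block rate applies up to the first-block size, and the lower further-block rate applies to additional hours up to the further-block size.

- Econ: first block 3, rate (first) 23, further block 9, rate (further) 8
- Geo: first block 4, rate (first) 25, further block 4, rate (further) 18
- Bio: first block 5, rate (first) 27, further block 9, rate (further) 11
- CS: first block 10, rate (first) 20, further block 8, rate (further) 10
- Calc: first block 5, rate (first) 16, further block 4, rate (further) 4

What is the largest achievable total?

464

Order all 10 blocks by rate: Bio/tier1 27 > Geo/tier1 25 > Econ/tier1 23 > CS/tier1 20 > Geo/tier2 18 > Calc/tier1 16 > Bio/tier2 11 > CS/tier2 10 > Econ/tier2 8 > Calc/tier2 4.
Fill Bio tier1 block (5 at 27) ; 15 left.
Geo/tier1 (25): +4 ; 11 left.
Econ tier1 at 23: fill all 3 ; 8 left.
CS tier1 at 20: only 8 left, fill 8.
Total = 27×5 + 25×4 + 23×3 + 20×8 = 464.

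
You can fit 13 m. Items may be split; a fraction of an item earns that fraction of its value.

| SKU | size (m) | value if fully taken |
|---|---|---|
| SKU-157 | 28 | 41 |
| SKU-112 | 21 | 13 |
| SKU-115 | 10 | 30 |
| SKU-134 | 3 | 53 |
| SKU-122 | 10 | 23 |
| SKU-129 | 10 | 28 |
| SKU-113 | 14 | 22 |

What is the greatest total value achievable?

83

Rank by value-to-size ratio: SKU-134 53/3≈17.7, SKU-115 30/10≈3, SKU-129 28/10≈2.8, SKU-122 23/10≈2.3, SKU-113 22/14≈1.57, SKU-157 41/28≈1.46, SKU-112 13/21≈0.619.
Take all of SKU-134 (3 m, value 53) — 10 m left.
Take all of SKU-115 (10 m, value 30) — 0 m left.
Total value = 83.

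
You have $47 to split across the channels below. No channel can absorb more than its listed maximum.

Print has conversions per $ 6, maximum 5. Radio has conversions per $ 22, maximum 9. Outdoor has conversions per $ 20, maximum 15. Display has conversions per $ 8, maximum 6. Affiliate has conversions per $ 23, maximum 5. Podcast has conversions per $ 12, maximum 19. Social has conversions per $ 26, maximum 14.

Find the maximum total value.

Rank by conversions per $: Social 26 > Affiliate 23 > Radio 22 > Outdoor 20 > Podcast 12 > Display 8 > Print 6.
Social takes 14 to reach its cap of 14 → 33 left.
Affiliate: +5 to 5 (cap) → 28 left.
Radio takes 9 to reach its cap of 9 → 19 left.
Outdoor takes 15 to reach its cap of 15 → 4 left.
Only 4 left; Podcast takes them to reach 4.
Total = 22×9 + 20×15 + 23×5 + 12×4 + 26×14 = 1025.

1025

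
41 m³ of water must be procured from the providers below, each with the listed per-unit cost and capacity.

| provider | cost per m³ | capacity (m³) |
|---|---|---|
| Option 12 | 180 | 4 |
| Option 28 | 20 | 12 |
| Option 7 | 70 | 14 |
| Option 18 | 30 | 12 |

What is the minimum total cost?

2120

Fill from the cheapest provider first.
Option 28 at 20: take all 12 m³ — 29 still needed.
Option 18 (30): use full 12 — 17 m³ to go.
Option 7 (70): use full 14 — 3 m³ to go.
Option 12 at 180: take 3 of its 4 — requirement met.
Cost = 12×20 + 12×30 + 14×70 + 3×180 = 2120.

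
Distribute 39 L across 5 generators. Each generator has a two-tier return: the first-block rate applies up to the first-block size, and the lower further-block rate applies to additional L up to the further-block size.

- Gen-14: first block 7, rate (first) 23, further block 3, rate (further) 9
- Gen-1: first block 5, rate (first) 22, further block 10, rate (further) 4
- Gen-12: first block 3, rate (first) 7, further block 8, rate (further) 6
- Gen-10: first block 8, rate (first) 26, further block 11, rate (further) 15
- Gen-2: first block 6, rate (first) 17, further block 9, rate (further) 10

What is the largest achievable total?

Treat each block as its own option and order by rate: Gen-10/first 26 > Gen-14/first 23 > Gen-1/first 22 > Gen-2/first 17 > Gen-10/second 15 > Gen-2/second 10 > Gen-14/second 9 > Gen-12/first 7 > Gen-12/second 6 > Gen-1/second 4.
Gen-10/first (26): +8 ; 31 left.
Gen-14 first at 23: fill all 7 ; 24 left.
Fill Gen-1 first block (5 at 22) ; 19 left.
Fill Gen-2 first block (6 at 17) ; 13 left.
Gen-10/second (15): +11 ; 2 left.
Gen-2 second at 10: only 2 left, fill 2.
Total = 26×8 + 23×7 + 22×5 + 17×6 + 15×11 + 10×2 = 766.

766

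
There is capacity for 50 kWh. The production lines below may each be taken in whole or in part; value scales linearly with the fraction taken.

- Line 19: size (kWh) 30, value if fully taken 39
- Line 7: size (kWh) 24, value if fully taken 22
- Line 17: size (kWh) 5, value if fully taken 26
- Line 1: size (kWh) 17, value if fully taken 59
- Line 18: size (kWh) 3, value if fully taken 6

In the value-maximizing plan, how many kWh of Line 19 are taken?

25

Rank by value-to-size ratio: Line 17 26/5≈5.2, Line 1 59/17≈3.47, Line 18 6/3≈2, Line 19 39/30≈1.3, Line 7 22/24≈0.917.
All 5 kWh of Line 17 fit (value 26) — 45 remain.
Line 1: take in full, 17 kWh for value 59 — 28 left.
All 3 kWh of Line 18 fit (value 6) — 25 remain.
Fill the last 25 kWh with part of Line 19: 25/30 of it earns 32.5.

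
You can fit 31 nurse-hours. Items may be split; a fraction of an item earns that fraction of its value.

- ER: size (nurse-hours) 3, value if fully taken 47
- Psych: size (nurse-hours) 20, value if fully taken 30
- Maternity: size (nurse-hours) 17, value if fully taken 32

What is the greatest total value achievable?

Best value per unit of size first: ER 47/3≈15.7, Maternity 32/17≈1.88, Psych 30/20≈1.5.
All 3 nurse-hours of ER fit (value 47) — 28 remain.
All 17 nurse-hours of Maternity fit (value 32) — 11 remain.
Only 11 nurse-hours remain; take 11/20 of Psych for value 30×11/20 = 16.5.
Total value = 95.5.

95.5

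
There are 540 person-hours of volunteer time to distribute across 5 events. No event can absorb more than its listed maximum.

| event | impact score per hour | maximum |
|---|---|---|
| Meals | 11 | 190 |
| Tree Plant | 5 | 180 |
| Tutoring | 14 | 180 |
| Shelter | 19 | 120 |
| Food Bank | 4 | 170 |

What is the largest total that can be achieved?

7140

Order the events by impact score per hour: Shelter 19 > Tutoring 14 > Meals 11 > Tree Plant 5 > Food Bank 4.
Give Shelter 120 to hit its cap of 120 → 420 left.
Tutoring takes 180 to reach its cap of 180 → 240 left.
Meals takes 190 to reach its cap of 190 → 50 left.
Tree Plant: +50 (room for 180) → 50. Pool exhausted.
Total = 11×190 + 5×50 + 14×180 + 19×120 = 7140.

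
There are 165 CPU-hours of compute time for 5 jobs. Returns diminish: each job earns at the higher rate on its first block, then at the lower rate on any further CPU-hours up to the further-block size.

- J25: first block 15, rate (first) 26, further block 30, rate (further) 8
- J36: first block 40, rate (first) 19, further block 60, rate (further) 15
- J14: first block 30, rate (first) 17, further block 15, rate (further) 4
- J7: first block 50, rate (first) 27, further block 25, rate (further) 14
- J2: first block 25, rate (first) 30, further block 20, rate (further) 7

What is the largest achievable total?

Rank every tier by rate: J2/tier1 30 > J7/tier1 27 > J25/tier1 26 > J36/tier1 19 > J14/tier1 17 > J36/tier2 15 > J7/tier2 14 > J25/tier2 8 > J2/tier2 7 > J14/tier2 4.
Fill J2 tier1 block (25 at 30) → 140 left.
Fill J7 tier1 block (50 at 27) → 90 left.
J25/tier1 (26): +15 → 75 left.
Fill J36 tier1 block (40 at 19) → 35 left.
Fill J14 tier1 block (30 at 17) → 5 left.
J36/tier2: +5 of 60 at 15; pool empty.
Total = 30×25 + 27×50 + 26×15 + 19×40 + 17×30 + 15×5 = 3835.

3835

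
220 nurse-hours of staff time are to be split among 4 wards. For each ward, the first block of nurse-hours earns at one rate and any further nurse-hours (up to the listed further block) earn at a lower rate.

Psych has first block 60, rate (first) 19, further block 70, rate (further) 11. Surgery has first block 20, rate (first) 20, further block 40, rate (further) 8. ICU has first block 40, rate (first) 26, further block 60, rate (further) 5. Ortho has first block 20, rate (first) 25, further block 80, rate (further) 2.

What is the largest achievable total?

Rank every tier by rate: ICU/first 26 > Ortho/first 25 > Surgery/first 20 > Psych/first 19 > Psych/second 11 > Surgery/second 8 > ICU/second 5 > Ortho/second 2.
ICU first at 26: fill all 40 — 180 left.
Ortho/first (25): +20 — 160 left.
Surgery first at 20: fill all 20 — 140 left.
Psych first at 19: fill all 60 — 80 left.
Psych/second (11): +70 — 10 left.
10 remain; put them into Surgery second at 8.
Total = 26×40 + 25×20 + 20×20 + 19×60 + 11×70 + 8×10 = 3930.

3930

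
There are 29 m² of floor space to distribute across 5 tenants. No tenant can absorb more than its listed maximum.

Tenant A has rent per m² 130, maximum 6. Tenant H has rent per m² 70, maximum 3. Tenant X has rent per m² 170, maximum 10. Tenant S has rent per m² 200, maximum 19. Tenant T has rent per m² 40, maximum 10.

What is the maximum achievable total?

5500

Order the tenants by rent per m²: Tenant S 200 > Tenant X 170 > Tenant A 130 > Tenant H 70 > Tenant T 40.
Tenant S takes 19 to reach its cap of 19 — 10 left.
Tenant X takes 10 to reach its cap of 10 — 0 left.
Total = 170×10 + 200×19 = 5500.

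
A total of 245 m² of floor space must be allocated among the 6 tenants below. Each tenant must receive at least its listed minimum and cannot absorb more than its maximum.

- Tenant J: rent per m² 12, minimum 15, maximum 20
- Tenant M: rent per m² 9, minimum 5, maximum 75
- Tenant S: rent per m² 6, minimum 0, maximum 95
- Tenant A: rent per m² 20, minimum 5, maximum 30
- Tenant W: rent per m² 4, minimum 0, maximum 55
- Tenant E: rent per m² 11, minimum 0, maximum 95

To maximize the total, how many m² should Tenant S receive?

25

Meeting every minimum uses 15+5+0+5+0+0 = 25 m², leaving 220.
Order the tenants by rent per m²: Tenant A 20 > Tenant J 12 > Tenant E 11 > Tenant M 9 > Tenant S 6 > Tenant W 4.
Give Tenant A 25 more to hit its cap of 30 — 195 left.
Tenant J: +5 to 20 (cap) — 190 left.
Tenant E: +95 to 95 (cap) — 95 left.
Tenant M takes 70 more to reach its cap of 75 — 25 left.
Only 25 left; Tenant S takes them to reach 25.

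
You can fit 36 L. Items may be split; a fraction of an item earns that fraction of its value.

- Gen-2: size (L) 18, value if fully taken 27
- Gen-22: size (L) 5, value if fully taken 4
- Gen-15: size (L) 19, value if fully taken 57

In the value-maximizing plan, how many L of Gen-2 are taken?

17

Rank by value-to-size ratio: Gen-15 57/19≈3, Gen-2 27/18≈1.5, Gen-22 4/5≈0.8.
Gen-15: take in full, 19 L for value 57 ; 17 left.
Fill the last 17 L with part of Gen-2: 17/18 of it earns 25.5.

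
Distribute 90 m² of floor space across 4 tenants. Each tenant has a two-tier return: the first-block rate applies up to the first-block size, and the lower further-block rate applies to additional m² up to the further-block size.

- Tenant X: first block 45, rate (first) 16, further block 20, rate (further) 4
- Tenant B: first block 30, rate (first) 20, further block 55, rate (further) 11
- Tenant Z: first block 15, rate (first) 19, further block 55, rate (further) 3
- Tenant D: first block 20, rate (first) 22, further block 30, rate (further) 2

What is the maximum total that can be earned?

1725

Order all 8 blocks by rate: Tenant D/T1 22 > Tenant B/T1 20 > Tenant Z/T1 19 > Tenant X/T1 16 > Tenant B/T2 11 > Tenant X/T2 4 > Tenant Z/T2 3 > Tenant D/T2 2.
Fill Tenant D T1 block (20 at 22) ; 70 left.
Tenant B T1 at 20: fill all 30 ; 40 left.
Tenant Z T1 at 19: fill all 15 ; 25 left.
Tenant X T1 at 16: only 25 left, fill 25.
Total = 22×20 + 20×30 + 19×15 + 16×25 = 1725.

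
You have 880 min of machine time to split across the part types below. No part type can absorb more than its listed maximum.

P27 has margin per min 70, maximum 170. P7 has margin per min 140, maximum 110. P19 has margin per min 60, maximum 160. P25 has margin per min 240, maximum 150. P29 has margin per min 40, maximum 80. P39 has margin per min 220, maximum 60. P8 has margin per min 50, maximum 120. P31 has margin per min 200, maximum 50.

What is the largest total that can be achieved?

Order the part types by margin per min: P25 240 > P39 220 > P31 200 > P7 140 > P27 70 > P19 60 > P8 50 > P29 40.
P25: +150 to 150 (cap) — 730 left.
P39 takes 60 to reach its cap of 60 — 670 left.
P31: +50 to 50 (cap) — 620 left.
Give P7 110 to hit its cap of 110 — 510 left.
Give P27 170 to hit its cap of 170 — 340 left.
P19: +160 to 160 (cap) — 180 left.
Give P8 120 to hit its cap of 120 — 60 left.
P29: +60 (room for 80) → 60. Pool exhausted.
Total = 70×170 + 140×110 + 60×160 + 240×150 + 40×60 + 220×60 + 50×120 + 200×50 = 104500.

104500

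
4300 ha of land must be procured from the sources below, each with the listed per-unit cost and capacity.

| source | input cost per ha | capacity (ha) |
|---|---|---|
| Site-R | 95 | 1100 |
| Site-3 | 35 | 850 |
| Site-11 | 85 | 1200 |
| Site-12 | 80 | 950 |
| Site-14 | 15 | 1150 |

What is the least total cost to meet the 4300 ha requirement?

Fill from the cheapest source first.
Take 1150 from Site-14 at 15 — need 3150 more.
Take 850 from Site-3 at 35 — need 2300 more.
Take 950 from Site-12 at 80 — need 1350 more.
Site-11 (85): use full 1200 — 150 ha to go.
Take 150 from Site-R at 95 to finish.
Cost = 1150×15 + 850×35 + 950×80 + 1200×85 + 150×95 = 239250.

239250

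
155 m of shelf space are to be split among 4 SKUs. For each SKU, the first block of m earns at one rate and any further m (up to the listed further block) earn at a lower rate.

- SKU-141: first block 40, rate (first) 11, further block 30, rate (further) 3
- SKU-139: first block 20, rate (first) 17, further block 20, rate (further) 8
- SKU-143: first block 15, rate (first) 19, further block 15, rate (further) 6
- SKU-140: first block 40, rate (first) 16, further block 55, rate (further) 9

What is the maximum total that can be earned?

2065

Order all 8 blocks by rate: SKU-143/T1 19 > SKU-139/T1 17 > SKU-140/T1 16 > SKU-141/T1 11 > SKU-140/T2 9 > SKU-139/T2 8 > SKU-143/T2 6 > SKU-141/T2 3.
Fill SKU-143 T1 block (15 at 19) — 140 left.
Fill SKU-139 T1 block (20 at 17) — 120 left.
SKU-140 T1 at 16: fill all 40 — 80 left.
Fill SKU-141 T1 block (40 at 11) — 40 left.
SKU-140/T2: +40 of 55 at 9; pool empty.
Total = 19×15 + 17×20 + 16×40 + 11×40 + 9×40 = 2065.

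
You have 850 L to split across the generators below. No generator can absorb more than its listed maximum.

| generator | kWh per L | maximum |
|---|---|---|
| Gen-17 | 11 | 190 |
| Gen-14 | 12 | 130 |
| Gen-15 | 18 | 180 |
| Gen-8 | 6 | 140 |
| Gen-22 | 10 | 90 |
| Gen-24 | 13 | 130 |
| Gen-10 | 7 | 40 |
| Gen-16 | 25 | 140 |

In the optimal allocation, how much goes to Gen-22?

80

Order the generators by kWh per L: Gen-16 25 > Gen-15 18 > Gen-24 13 > Gen-14 12 > Gen-17 11 > Gen-22 10 > Gen-10 7 > Gen-8 6.
Give Gen-16 140 to hit its cap of 140 — 710 left.
Gen-15: +180 to 180 (cap) — 530 left.
Give Gen-24 130 to hit its cap of 130 — 400 left.
Gen-14 takes 130 to reach its cap of 130 — 270 left.
Give Gen-17 190 to hit its cap of 190 — 80 left.
Only 80 left; Gen-22 takes them to reach 80.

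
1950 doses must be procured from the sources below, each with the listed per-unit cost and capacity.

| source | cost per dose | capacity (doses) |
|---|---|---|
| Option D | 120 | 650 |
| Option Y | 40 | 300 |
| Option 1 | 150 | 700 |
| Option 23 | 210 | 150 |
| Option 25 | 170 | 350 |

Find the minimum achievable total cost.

Use sources in increasing cost order.
Take 300 from Option Y at 40 → need 1650 more.
Option D (120): use full 650 → 1000 doses to go.
Take 700 from Option 1 at 150 → need 300 more.
Option 25 (170): take the remaining 300 → done.
Option 23: unused.
Cost = 300×40 + 650×120 + 700×150 + 300×170 = 246000.

246000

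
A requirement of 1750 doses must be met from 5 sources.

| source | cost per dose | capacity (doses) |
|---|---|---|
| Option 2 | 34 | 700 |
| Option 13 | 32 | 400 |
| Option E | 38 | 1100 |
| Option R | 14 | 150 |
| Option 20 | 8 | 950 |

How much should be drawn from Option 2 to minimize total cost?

250

Cheapest first:
Option 20 (8): use full 950 → 800 doses to go.
Take 150 from Option R at 14 → need 650 more.
Take 400 from Option 13 at 32 → need 250 more.
Option 2 (34): take the remaining 250 → done.
Option E: unused.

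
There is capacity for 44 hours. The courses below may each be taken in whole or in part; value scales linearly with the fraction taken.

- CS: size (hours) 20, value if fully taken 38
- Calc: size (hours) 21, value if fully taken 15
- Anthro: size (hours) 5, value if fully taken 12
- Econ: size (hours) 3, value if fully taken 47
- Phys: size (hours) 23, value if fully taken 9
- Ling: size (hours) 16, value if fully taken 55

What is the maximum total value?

Rank by value-to-size ratio: Econ 47/3≈15.7, Ling 55/16≈3.44, Anthro 12/5≈2.4, CS 38/20≈1.9, Calc 15/21≈0.714, Phys 9/23≈0.391.
All 3 hours of Econ fit (value 47) — 41 remain.
All 16 hours of Ling fit (value 55) — 25 remain.
Anthro: take in full, 5 hours for value 12 — 20 left.
CS: take in full, 20 hours for value 38 — 0 left.
Total value = 152.

152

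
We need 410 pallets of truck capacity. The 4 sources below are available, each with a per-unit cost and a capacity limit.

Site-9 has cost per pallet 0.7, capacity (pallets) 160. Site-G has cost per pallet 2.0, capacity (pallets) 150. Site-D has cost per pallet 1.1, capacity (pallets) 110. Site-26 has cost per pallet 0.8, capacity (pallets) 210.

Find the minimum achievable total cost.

Cheapest first:
Take 160 from Site-9 at 0.7 → need 250 more.
Site-26 (0.8): use full 210 → 40 pallets to go.
Site-D (1.1): take the remaining 40 → done.
Site-G: unused.
Cost = 160×0.7 + 210×0.8 + 40×1.1 = 324.

324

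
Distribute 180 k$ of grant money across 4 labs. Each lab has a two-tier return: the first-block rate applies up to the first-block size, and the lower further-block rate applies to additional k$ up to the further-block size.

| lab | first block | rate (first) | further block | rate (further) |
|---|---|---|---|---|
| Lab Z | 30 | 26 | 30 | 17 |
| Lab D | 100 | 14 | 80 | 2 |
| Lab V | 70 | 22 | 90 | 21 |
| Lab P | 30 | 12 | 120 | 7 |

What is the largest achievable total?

4000

Rank every tier by rate: Lab Z/tier1 26 > Lab V/tier1 22 > Lab V/tier2 21 > Lab Z/tier2 17 > Lab D/tier1 14 > Lab P/tier1 12 > Lab P/tier2 7 > Lab D/tier2 2.
Lab Z tier1 at 26: fill all 30 — 150 left.
Fill Lab V tier1 block (70 at 22) — 80 left.
Lab V tier2 at 21: only 80 left, fill 80.
Total = 26×30 + 22×70 + 21×80 = 4000.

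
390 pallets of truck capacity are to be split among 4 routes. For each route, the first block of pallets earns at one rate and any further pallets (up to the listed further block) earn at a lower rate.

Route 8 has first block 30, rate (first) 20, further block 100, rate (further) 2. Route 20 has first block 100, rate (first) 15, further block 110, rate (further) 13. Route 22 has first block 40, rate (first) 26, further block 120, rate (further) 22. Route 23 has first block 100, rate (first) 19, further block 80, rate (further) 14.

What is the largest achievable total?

Order all 8 blocks by rate: Route 22/T1 26 > Route 22/T2 22 > Route 8/T1 20 > Route 23/T1 19 > Route 20/T1 15 > Route 23/T2 14 > Route 20/T2 13 > Route 8/T2 2.
Fill Route 22 T1 block (40 at 26) → 350 left.
Route 22 T2 at 22: fill all 120 → 230 left.
Route 8/T1 (20): +30 → 200 left.
Route 23/T1 (19): +100 → 100 left.
Route 20 T1 at 15: fill all 100 → 0 left.
Total = 26×40 + 22×120 + 20×30 + 19×100 + 15×100 = 7680.

7680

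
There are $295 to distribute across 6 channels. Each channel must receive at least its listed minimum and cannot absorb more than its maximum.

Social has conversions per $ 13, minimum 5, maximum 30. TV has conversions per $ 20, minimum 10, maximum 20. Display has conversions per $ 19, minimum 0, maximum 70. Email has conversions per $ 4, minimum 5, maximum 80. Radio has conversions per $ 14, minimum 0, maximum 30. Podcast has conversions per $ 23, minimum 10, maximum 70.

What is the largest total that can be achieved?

Meeting every minimum uses 5+10+0+5+0+10 = 30 $, leaving 265.
Rank by conversions per $: Podcast 23 > TV 20 > Display 19 > Radio 14 > Social 13 > Email 4.
Podcast takes 60 more to reach its cap of 70 → 205 left.
TV: +10 to 20 (cap) → 195 left.
Display takes 70 more to reach its cap of 70 → 125 left.
Give Radio 30 more to hit its cap of 30 → 95 left.
Social takes 25 more to reach its cap of 30 → 70 left.
Only 70 left; Email takes them to reach 75.
Total = 13×30 + 20×20 + 19×70 + 4×75 + 14×30 + 23×70 = 4450.

4450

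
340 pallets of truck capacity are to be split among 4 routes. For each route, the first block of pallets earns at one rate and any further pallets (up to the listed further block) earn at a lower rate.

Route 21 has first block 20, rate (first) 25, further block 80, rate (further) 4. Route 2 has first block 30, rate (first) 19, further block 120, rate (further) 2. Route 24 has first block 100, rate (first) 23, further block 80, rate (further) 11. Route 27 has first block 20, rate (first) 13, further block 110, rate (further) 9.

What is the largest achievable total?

Treat each block as its own option and order by rate: Route 21/tier1 25 > Route 24/tier1 23 > Route 2/tier1 19 > Route 27/tier1 13 > Route 24/tier2 11 > Route 27/tier2 9 > Route 21/tier2 4 > Route 2/tier2 2.
Fill Route 21 tier1 block (20 at 25) → 320 left.
Route 24 tier1 at 23: fill all 100 → 220 left.
Fill Route 2 tier1 block (30 at 19) → 190 left.
Route 27 tier1 at 13: fill all 20 → 170 left.
Route 24/tier2 (11): +80 → 90 left.
90 remain; put them into Route 27 tier2 at 9.
Total = 25×20 + 23×100 + 19×30 + 13×20 + 11×80 + 9×90 = 5320.

5320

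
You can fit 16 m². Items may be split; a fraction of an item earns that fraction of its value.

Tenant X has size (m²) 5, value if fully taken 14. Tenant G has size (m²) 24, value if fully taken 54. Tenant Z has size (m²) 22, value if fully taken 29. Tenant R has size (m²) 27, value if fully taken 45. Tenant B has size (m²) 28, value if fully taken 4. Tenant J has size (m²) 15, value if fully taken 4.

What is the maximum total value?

38.75

Sort by value density: Tenant X 14/5≈2.8, Tenant G 54/24≈2.25, Tenant R 45/27≈1.67, Tenant Z 29/22≈1.32, Tenant J 4/15≈0.267, Tenant B 4/28≈0.143.
Tenant X: take in full, 5 m² for value 14 ; 11 left.
Only 11 m² remain; take 11/24 of Tenant G for value 54×11/24 = 24.75.
Total value = 38.75.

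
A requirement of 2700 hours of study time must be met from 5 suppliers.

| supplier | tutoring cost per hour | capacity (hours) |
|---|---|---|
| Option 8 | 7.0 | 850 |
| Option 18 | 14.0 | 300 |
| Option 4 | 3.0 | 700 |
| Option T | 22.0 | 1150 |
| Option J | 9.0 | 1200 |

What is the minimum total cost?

Use suppliers in increasing cost order.
Take 700 from Option 4 at 3.0 → need 2000 more.
Option 8 (7.0): use full 850 → 1150 hours to go.
Take 1150 from Option J at 9.0 to finish.
Option 18, Option T: unused.
Cost = 700×3.0 + 850×7.0 + 1150×9.0 = 18400.

18400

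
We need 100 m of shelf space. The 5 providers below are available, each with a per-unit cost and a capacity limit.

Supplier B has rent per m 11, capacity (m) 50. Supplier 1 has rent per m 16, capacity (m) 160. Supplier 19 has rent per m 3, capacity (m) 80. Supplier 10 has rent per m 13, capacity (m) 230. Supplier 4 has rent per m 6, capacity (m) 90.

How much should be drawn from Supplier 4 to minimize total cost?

20

Cheapest first:
Supplier 19 (3): use full 80 — 20 m to go.
Take 20 from Supplier 4 at 6 to finish.
Supplier B, Supplier 10, Supplier 1: unused.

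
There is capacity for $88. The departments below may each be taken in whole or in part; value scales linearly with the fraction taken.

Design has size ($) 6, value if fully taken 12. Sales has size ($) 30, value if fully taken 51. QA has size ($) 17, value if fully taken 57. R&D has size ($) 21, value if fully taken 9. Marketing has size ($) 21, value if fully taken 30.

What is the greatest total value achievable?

156

Sort by value density: QA 57/17≈3.35, Design 12/6≈2, Sales 51/30≈1.7, Marketing 30/21≈1.43, R&D 9/21≈0.429.
QA: take in full, 17 $ for value 57 — 71 left.
All 6 $ of Design fit (value 12) — 65 remain.
Take all of Sales (30 $, value 51) — 35 $ left.
All 21 $ of Marketing fit (value 30) — 14 remain.
14 $ left: a 14/21 share of R&D gives 9×14/21 = 6.
Total value = 156.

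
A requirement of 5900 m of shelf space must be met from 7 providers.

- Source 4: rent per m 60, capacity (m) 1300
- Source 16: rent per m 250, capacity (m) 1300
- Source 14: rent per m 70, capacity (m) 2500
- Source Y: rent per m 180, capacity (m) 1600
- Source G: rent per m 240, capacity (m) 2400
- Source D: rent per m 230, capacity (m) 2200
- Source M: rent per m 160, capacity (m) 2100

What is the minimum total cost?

Fill from the cheapest provider first.
Source 4 (60): use full 1300 — 4600 m to go.
Source 14 at 70: take all 2500 m — 2100 still needed.
Source M (160): use full 2100 — 0 m to go.
Source Y, Source D, Source G, Source 16: unused.
Cost = 1300×60 + 2500×70 + 2100×160 = 589000.

589000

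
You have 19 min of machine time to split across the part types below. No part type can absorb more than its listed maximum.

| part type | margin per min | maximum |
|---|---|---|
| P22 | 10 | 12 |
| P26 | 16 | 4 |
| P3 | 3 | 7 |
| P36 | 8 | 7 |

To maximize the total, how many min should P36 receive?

Highest margin per min first: P26 16 > P22 10 > P36 8 > P3 3.
P26 takes 4 to reach its cap of 4 → 15 left.
P22 takes 12 to reach its cap of 12 → 3 left.
P36 has room for 7 but only 3 remain, so it gets 3.

3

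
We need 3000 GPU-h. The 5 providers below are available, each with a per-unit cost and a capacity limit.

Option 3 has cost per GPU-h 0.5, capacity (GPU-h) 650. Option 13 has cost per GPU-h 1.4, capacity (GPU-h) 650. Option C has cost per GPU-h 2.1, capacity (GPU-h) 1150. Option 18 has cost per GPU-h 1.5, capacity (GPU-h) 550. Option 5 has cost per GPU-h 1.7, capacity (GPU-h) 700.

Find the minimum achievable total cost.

4195

Fill from the cheapest provider first.
Option 3 at 0.5: take all 650 GPU-h → 2350 still needed.
Option 13 at 1.4: take all 650 GPU-h → 1700 still needed.
Option 18 at 1.5: take all 550 GPU-h → 1150 still needed.
Take 700 from Option 5 at 1.7 → need 450 more.
Option C (2.1): take the remaining 450 → done.
Cost = 650×0.5 + 650×1.4 + 550×1.5 + 700×1.7 + 450×2.1 = 4195.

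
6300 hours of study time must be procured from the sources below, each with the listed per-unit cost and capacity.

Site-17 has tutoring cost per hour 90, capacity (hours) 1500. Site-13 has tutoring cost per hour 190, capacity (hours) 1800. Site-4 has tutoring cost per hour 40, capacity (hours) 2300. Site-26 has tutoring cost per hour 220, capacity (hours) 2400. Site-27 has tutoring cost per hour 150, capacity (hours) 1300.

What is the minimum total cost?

650000

Use sources in increasing cost order.
Take 2300 from Site-4 at 40 — need 4000 more.
Site-17 (90): use full 1500 — 2500 hours to go.
Take 1300 from Site-27 at 150 — need 1200 more.
Site-13 (190): take the remaining 1200 — done.
Site-26: unused.
Cost = 2300×40 + 1500×90 + 1300×150 + 1200×190 = 650000.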